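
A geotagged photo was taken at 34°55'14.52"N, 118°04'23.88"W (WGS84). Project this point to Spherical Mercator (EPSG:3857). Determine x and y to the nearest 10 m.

Web Mercator is spherical with R = a = 6378137 m.
x = R·λ = 6378137 × -2.060767844 = -13143859.632 m.
y = R·ln tan(π/4 + φ/2) = 6378137 × 0.651147789 = 4153109.806 m.

x -13143860 m, y 4153110 m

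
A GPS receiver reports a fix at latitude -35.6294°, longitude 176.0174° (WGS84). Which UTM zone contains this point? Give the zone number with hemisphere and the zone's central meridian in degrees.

Zone 60S, central meridian 177°

UTM zone = ⌊(λ + 180)/6⌋ + 1; 176.0174° ∈ [174°, 180°) → zone 60.
Hemisphere: S (φ < 0).
Central meridian λ₀ = 6×60 − 183 = 177°.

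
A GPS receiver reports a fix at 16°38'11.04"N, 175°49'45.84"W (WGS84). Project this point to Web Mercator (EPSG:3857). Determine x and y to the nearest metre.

Web Mercator is spherical with R = a = 6378137 m.
x = R·λ = 6378137 × -3.068801952 = -19573239.274 m.
y = R·ln tan(π/4 + φ/2) = 6378137 × 0.294528102 = 1878540.587 m.

x -19573239 m, y 1878541 m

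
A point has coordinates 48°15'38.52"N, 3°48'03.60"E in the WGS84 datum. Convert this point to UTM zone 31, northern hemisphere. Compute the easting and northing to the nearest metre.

E 559449 m, N 5345587 m

Zone 31 central meridian λ₀ = 6×31 − 183 = 3°; Δλ = +0.8010°.
Transverse Mercator on WGS84 with k₀ = 0.9996 gives E = 559449.123 m, N = 5345586.694 m.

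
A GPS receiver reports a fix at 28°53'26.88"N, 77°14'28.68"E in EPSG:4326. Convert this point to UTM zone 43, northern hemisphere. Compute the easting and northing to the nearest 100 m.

Zone 43 central meridian λ₀ = 6×43 − 183 = 75°; Δλ = +2.2413°.
Transverse Mercator on WGS84 with k₀ = 0.9996 gives E = 718561.451 m, N = 3197953.324 m.

E 718600 m, N 3198000 m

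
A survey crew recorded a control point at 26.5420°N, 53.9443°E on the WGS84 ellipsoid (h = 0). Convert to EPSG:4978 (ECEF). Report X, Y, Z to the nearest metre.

X 3360592 m, Y 4616015 m, Z 2832909 m

WGS84: a = 6378137 m, e² = 0.006694380; N(φ) = a/√(1−e²sin²φ) = 6382404.177 m.
X = (N+h)·cosφ·cosλ = 3360592.189 m; Y = (N+h)·cosφ·sinλ = 4616014.887 m; Z = (N(1−e²)+h)·sinφ = 2832908.634 m.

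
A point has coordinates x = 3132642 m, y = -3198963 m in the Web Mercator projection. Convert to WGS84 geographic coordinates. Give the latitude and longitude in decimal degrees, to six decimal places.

R = 6378137 m. λ = x/R = 28.14100188°.
φ = 2·arctan(exp(y/R)) − 90° = 2·arctan(0.60559) − 90° = -27.60260396°.

lat -27.602604°, lon 28.141002°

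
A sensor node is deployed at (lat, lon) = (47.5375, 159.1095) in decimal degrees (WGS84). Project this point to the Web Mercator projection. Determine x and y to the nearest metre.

x 17711989 m, y 6030253 m

Web Mercator is spherical with R = a = 6378137 m.
x = R·λ = 6378137 × 2.776984646 = 17711988.520 m.
y = R·ln tan(π/4 + φ/2) = 6378137 × 0.945456854 = 6030253.341 m.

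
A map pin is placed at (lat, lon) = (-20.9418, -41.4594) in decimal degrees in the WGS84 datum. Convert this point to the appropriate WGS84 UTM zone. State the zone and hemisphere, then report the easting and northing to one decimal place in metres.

Longitude -41.4594° lies in the 6° band [-42°, -36°), giving zone 24; latitude is south of the equator, so 24S.
Zone 24 central meridian λ₀ = 6×24 − 183 = -39°; Δλ = -2.4594°.
Transverse Mercator on WGS84 with k₀ = 0.9996 gives E = 244239.649 m, N = 7682330.705 m.

Zone 24S: E 244239.6 m, N 7682330.7 m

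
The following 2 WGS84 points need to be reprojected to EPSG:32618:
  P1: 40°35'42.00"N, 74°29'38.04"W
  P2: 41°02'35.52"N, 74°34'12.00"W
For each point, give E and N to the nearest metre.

UTM zone 18N: λ₀ = -75°, k₀ = 0.9996.
P1 (40.5950°, -74.4939°) → (542823.339, 4493922.875) m.
P2 (41.0432°, -74.5700°) → (536140.083, 4543641.739) m.

P1: E 542823 m, N 4493923 m; P2: E 536140 m, N 4543642 m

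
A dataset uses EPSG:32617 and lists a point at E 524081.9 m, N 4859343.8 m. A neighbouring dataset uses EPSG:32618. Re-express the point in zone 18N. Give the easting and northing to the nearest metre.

UTM 17N → geographic: φ = 43.88680029°, λ = -80.70019944°.
UTM 18N (λ₀ = -75°) forward: E = 42093.962 m, N = 4875117.349 m.

E 42094 m, N 4875117 m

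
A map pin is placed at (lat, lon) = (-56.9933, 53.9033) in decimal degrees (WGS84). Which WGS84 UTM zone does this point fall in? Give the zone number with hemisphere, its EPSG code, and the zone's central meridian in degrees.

UTM zone = ⌊(λ + 180)/6⌋ + 1; 53.9033° ∈ [48°, 54°) → zone 39.
Hemisphere: S (φ < 0).
Central meridian λ₀ = 6×39 − 183 = 51°.
EPSG code: 32739.

Zone 39S (EPSG:32739), central meridian 51°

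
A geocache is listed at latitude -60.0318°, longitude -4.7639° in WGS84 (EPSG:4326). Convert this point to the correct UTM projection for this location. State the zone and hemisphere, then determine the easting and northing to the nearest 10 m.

Longitude -4.7639° lies in the 6° band [-6°, 0°), giving zone 30; latitude is south of the equator, so 30S.
Zone 30 central meridian λ₀ = 6×30 − 183 = -3°; Δλ = -1.7639°.
Transverse Mercator on WGS84 with k₀ = 0.9996 gives E = 401715.957 m, N = 3343736.540 m.

Zone 30S: E 401720 m, N 3343740 m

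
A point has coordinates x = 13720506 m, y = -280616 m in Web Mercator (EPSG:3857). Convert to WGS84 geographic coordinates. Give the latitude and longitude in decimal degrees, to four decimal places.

lat -2.5200°, lon 123.2534°

R = 6378137 m. λ = x/R = 123.25340246°.
φ = 2·arctan(exp(y/R)) − 90° = 2·arctan(0.95696) − 90° = -2.52000356°.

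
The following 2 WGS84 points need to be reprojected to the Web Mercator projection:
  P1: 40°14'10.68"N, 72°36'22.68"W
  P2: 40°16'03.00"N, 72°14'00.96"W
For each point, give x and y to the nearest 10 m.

P1: x -8082500 m, y 4900340 m; P2: x -8041010 m, y 4904890 m

Web Mercator: x = R·λ, y = R·ln tan(π/4+φ/2), R = 6378137 m.
P1 (40.2363°, -72.6063°) → (-8082496.344, 4900340.403) m.
P2 (40.2675°, -72.2336°) → (-8041007.570, 4904891.134) m.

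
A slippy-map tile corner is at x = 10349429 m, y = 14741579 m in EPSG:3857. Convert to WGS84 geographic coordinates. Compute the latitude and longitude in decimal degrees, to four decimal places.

lat 78.6769°, lon 92.9705°

R = 6378137 m. λ = x/R = 92.97050253°.
φ = 2·arctan(exp(y/R)) − 90° = 2·arctan(10.08720) − 90° = 78.67690056°.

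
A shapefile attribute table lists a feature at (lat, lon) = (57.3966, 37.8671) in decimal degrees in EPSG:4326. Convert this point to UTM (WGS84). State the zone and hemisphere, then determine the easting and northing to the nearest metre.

Zone 37N: E 431914 m, N 6362102 m

Longitude 37.8671° lies in the 6° band [36°, 42°), giving zone 37; latitude is north of the equator, so 37N.
Zone 37 central meridian λ₀ = 6×37 − 183 = 39°; Δλ = -1.1329°.
Transverse Mercator on WGS84 with k₀ = 0.9996 gives E = 431914.348 m, N = 6362102.069 m.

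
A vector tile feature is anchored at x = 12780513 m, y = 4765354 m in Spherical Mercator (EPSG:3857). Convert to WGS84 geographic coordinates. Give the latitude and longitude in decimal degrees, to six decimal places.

R = 6378137 m. λ = x/R = 114.80930167°.
φ = 2·arctan(exp(y/R)) − 90° = 2·arctan(2.11095) − 90° = 39.30429900°.

lat 39.304299°, lon 114.809302°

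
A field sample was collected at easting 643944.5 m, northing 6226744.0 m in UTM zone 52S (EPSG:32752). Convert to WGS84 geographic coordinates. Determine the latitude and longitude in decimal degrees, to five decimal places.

Zone 52S: λ₀ = 129°, k₀ = 0.9996, false easting 500000 m, false northing 10000000 m.
Meridian distance M = (N − FN)/k₀ = -3774765.9 m.
Inverse transverse Mercator on WGS84 gives φ = -34.09020026°, λ = 130.56029987°.

lat -34.09020°, lon 130.56030°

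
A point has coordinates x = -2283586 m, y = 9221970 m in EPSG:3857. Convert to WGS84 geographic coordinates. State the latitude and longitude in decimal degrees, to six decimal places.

R = 6378137 m. λ = x/R = -20.51380206°.
φ = 2·arctan(exp(y/R)) − 90° = 2·arctan(4.24555) − 90° = 63.49220022°.

lat 63.492200°, lon -20.513802°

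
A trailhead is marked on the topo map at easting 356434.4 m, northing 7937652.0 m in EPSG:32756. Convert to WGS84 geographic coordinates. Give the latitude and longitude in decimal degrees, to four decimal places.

lat -18.6473°, lon 151.6389°

Zone 56S: λ₀ = 153°, k₀ = 0.9996, false easting 500000 m, false northing 10000000 m.
Meridian distance M = (N − FN)/k₀ = -2063173.3 m.
Inverse transverse Mercator on WGS84 gives φ = -18.64729976°, λ = 151.63889967°.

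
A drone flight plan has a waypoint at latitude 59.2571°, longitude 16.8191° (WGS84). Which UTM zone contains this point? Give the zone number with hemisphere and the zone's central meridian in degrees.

Zone 33N, central meridian 15°

UTM zone = ⌊(λ + 180)/6⌋ + 1; 16.8191° ∈ [12°, 18°) → zone 33.
Hemisphere: N (φ ≥ 0).
Central meridian λ₀ = 6×33 − 183 = 15°.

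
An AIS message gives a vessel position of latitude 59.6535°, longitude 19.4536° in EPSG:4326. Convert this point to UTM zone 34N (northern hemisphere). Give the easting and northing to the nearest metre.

E 412850 m, N 6613838 m

Zone 34 central meridian λ₀ = 6×34 − 183 = 21°; Δλ = -1.5464°.
Transverse Mercator on WGS84 with k₀ = 0.9996 gives E = 412850.202 m, N = 6613838.327 m.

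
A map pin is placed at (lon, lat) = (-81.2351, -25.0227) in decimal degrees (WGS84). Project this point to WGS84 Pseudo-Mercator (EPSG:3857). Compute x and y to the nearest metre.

Web Mercator is spherical with R = a = 6378137 m.
x = R·λ = 6378137 × -1.417819963 = -9043049.967 m.
y = R·ln tan(π/4 + φ/2) = 6378137 × -0.451312517 = -2878533.066 m.

x -9043050 m, y -2878533 m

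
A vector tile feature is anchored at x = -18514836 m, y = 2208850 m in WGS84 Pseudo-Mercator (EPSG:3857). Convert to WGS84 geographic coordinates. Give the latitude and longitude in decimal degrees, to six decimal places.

lat 19.457298°, lon -166.321602°

R = 6378137 m. λ = x/R = -166.32160162°.
φ = 2·arctan(exp(y/R)) − 90° = 2·arctan(1.41385) − 90° = 19.45729771°.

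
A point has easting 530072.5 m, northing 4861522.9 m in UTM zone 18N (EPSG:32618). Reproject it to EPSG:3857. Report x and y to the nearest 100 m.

Unproject from UTM 18N (λ₀ = -75°) → φ = 43.90619979°, λ = -74.62549970°.
Web Mercator (R = 6378137 m): x = -8307272.627 m, y = 5450937.840 m.

x -8307300 m, y 5450900 m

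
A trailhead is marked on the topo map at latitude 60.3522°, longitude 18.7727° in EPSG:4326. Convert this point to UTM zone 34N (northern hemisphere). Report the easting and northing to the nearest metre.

Zone 34 central meridian λ₀ = 6×34 − 183 = 21°; Δλ = -2.2273°.
Transverse Mercator on WGS84 with k₀ = 0.9996 gives E = 377105.031 m, N = 6692712.314 m.

E 377105 m, N 6692712 m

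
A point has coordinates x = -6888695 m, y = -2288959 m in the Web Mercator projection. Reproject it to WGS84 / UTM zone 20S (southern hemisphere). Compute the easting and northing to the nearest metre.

Web Mercator inverse (R = 6378137 m) → φ = -20.13439775°, λ = -61.88220006°.
UTM 20S forward: E = 616833.853 m, N = 7773253.787 m.

E 616834 m, N 7773254 m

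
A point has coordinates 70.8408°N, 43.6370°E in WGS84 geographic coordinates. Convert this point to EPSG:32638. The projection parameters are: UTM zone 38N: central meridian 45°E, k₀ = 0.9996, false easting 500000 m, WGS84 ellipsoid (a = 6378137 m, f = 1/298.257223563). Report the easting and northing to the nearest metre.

Zone 38 central meridian λ₀ = 6×38 − 183 = 45°; Δλ = -1.3630°.
Transverse Mercator on WGS84 with k₀ = 0.9996 gives E = 450077.894 m, N = 7860202.317 m.

E 450078 m, N 7860202 m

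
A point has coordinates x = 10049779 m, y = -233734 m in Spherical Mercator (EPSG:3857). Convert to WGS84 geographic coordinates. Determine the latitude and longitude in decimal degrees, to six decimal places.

R = 6378137 m. λ = x/R = 90.27870078°.
φ = 2·arctan(exp(y/R)) − 90° = 2·arctan(0.96402) − 90° = -2.09919845°.

lat -2.099198°, lon 90.278701°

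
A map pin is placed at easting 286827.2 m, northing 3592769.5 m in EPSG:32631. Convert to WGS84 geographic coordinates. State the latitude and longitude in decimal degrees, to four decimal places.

Zone 31N: λ₀ = 3°, k₀ = 0.9996, false easting 500000 m.
Meridian distance M = (N − FN)/k₀ = 3594207.2 m.
Inverse transverse Mercator on WGS84 gives φ = 32.45170022°, λ = 0.73220029°.

lat 32.4517°, lon 0.7322°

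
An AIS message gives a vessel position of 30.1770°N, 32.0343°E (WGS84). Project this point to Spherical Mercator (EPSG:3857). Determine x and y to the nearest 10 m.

Web Mercator is spherical with R = a = 6378137 m.
x = R·λ = 6378137 × 0.559104009 = 3566041.964 m.
y = R·ln tan(π/4 + φ/2) = 6378137 × 0.552876474 = 3526321.893 m.

x 3566040 m, y 3526320 m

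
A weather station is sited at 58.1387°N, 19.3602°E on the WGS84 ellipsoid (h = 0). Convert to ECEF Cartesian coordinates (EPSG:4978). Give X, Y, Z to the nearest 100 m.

WGS84: a = 6378137 m, e² = 0.006694380; N(φ) = a/√(1−e²sin²φ) = 6393593.172 m.
X = (N+h)·cosφ·cosλ = 3184109.772 m; Y = (N+h)·cosφ·sinλ = 1118816.556 m; Z = (N(1−e²)+h)·sinφ = 5393908.183 m.

X 3184100 m, Y 1118800 m, Z 5393900 m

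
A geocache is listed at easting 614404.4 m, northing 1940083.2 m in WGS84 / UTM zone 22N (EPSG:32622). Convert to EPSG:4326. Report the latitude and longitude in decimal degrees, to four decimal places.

lat 17.5442°, lon -49.9221°

Zone 22N: λ₀ = -51°, k₀ = 0.9996, false easting 500000 m.
Meridian distance M = (N − FN)/k₀ = 1940859.5 m.
Inverse transverse Mercator on WGS84 gives φ = 17.54420003°, λ = -49.92210041°.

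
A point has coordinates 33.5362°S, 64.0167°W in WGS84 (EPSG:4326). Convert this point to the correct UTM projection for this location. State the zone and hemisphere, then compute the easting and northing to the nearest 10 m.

Longitude -64.0167° lies in the 6° band [-66°, -60°), giving zone 20; latitude is south of the equator, so 20S.
Zone 20 central meridian λ₀ = 6×20 − 183 = -63°; Δλ = -1.0167°.
Transverse Mercator on WGS84 with k₀ = 0.9996 gives E = 405600.820 m, N = 6288804.566 m.

Zone 20S: E 405600 m, N 6288800 m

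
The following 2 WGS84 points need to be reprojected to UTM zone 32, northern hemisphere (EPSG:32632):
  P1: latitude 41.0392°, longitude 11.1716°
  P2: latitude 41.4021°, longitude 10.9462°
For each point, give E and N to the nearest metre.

P1: E 682533 m, N 4545380 m; P2: E 662684 m, N 4585223 m

UTM zone 32N: λ₀ = 9°, k₀ = 0.9996.
P1 (41.0392°, 11.1716°) → (682532.747, 4545380.419) m.
P2 (41.4021°, 10.9462°) → (662683.616, 4585223.187) m.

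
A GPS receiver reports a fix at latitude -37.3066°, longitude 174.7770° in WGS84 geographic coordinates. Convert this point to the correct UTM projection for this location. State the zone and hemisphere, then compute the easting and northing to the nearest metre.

Longitude 174.7770° lies in the 6° band [174°, 180°), giving zone 60; latitude is south of the equator, so 60S.
Zone 60 central meridian λ₀ = 6×60 − 183 = 177°; Δλ = -2.2230°.
Transverse Mercator on WGS84 with k₀ = 0.9996 gives E = 302989.971 m, N = 5868797.594 m.

Zone 60S: E 302990 m, N 5868798 m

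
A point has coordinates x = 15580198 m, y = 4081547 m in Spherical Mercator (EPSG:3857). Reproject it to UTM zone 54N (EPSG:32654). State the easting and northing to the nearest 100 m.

Web Mercator inverse (R = 6378137 m) → φ = 34.39190149°, λ = 139.95929993°.
UTM 54N forward: E = 404335.287 m, N = 3806101.407 m.

E 404300 m, N 3806100 m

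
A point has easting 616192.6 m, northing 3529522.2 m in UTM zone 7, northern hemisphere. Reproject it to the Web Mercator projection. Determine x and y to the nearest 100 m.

Unproject from UTM 7N (λ₀ = -141°) → φ = 31.89560017°, λ = -139.77129955°.
Web Mercator (R = 6378137 m): x = -15559269.893 m, y = 3749614.315 m.

x -15559300 m, y 3749600 m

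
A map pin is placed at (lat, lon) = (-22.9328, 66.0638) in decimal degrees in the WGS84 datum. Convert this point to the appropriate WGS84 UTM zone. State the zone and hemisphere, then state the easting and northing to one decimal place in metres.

Zone 42S: E 198852.6 m, N 7460910.7 m

Longitude 66.0638° lies in the 6° band [66°, 72°), giving zone 42; latitude is south of the equator, so 42S.
Zone 42 central meridian λ₀ = 6×42 − 183 = 69°; Δλ = -2.9362°.
Transverse Mercator on WGS84 with k₀ = 0.9996 gives E = 198852.572 m, N = 7460910.740 m.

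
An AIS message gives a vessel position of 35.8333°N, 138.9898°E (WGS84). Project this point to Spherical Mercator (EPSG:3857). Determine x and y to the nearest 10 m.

Web Mercator is spherical with R = a = 6378137 m.
x = R·λ = 6378137 × 2.425829637 = 15472273.761 m.
y = R·ln tan(π/4 + φ/2) = 6378137 × 0.670682973 = 4277707.886 m.

x 15472270 m, y 4277710 m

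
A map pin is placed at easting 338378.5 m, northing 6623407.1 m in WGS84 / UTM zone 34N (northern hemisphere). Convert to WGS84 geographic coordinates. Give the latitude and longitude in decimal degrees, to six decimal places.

Zone 34N: λ₀ = 21°, k₀ = 0.9996, false easting 500000 m.
Meridian distance M = (N − FN)/k₀ = 6626057.5 m.
Inverse transverse Mercator on WGS84 gives φ = 59.71710004°, λ = 18.12630052°.

lat 59.717100°, lon 18.126301°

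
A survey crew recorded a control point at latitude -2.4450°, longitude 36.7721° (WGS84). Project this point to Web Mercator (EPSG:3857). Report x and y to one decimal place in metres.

Web Mercator is spherical with R = a = 6378137 m.
x = R·λ = 6378137 × 0.641794218 = 4093451.447 m.
y = R·ln tan(π/4 + φ/2) = 6378137 × -0.042686258 = -272258.799 m.

x 4093451.4 m, y -272258.8 m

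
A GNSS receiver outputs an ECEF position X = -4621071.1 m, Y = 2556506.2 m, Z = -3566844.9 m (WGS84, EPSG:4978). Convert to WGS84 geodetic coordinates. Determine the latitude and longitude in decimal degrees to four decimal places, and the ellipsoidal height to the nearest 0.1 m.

λ = atan2(Y, X) = 151.04740044°; p = √(X²+Y²) = 5281100.5 m.
Bowring's method on WGS84 (a = 6378137 m, b = 6356752.314 m) gives φ = -34.21369998°, h = 1371.485 m.

lat -34.2137°, lon 151.0474°, h 1371.5 m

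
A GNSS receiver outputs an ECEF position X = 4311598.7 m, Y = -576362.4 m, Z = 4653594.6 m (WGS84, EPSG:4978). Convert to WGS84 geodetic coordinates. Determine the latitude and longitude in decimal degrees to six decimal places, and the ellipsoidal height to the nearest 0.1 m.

λ = atan2(Y, X) = -7.61399992°; p = √(X²+Y²) = 4349951.4 m.
Bowring's method on WGS84 (a = 6378137 m, b = 6356752.314 m) gives φ = 47.12339988°, h = 3390.390 m.

lat 47.123400°, lon -7.614000°, h 3390.4 m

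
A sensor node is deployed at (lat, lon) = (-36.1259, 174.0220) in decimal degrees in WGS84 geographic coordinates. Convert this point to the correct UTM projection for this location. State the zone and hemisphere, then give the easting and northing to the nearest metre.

Zone 60S: E 231990 m, N 5997979 m

Longitude 174.0220° lies in the 6° band [174°, 180°), giving zone 60; latitude is south of the equator, so 60S.
Zone 60 central meridian λ₀ = 6×60 − 183 = 177°; Δλ = -2.9780°.
Transverse Mercator on WGS84 with k₀ = 0.9996 gives E = 231990.109 m, N = 5997978.786 m.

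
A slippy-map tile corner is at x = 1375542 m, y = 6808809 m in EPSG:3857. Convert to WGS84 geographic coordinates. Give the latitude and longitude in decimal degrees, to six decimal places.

lat 52.047999°, lon 12.356704°

R = 6378137 m. λ = x/R = 12.35670403°.
φ = 2·arctan(exp(y/R)) − 90° = 2·arctan(2.90817) − 90° = 52.04799930°.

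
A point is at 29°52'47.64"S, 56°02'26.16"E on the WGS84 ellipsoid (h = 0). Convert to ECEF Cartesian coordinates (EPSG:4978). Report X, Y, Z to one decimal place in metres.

X 3091825.2 m, Y 4590833.1 m, Z -3158837.1 m

WGS84: a = 6378137 m, e² = 0.006694380; N(φ) = a/√(1−e²sin²φ) = 6383442.113 m.
X = (N+h)·cosφ·cosλ = 3091825.156 m; Y = (N+h)·cosφ·sinλ = 4590833.069 m; Z = (N(1−e²)+h)·sinφ = -3158837.149 m.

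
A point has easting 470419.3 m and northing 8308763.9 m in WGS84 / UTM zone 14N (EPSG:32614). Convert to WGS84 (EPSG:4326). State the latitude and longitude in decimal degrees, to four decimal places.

lat 74.8647°, lon -100.0150°

Zone 14N: λ₀ = -99°, k₀ = 0.9996, false easting 500000 m.
Meridian distance M = (N − FN)/k₀ = 8312088.7 m.
Inverse transverse Mercator on WGS84 gives φ = 74.86469994°, λ = -100.01500016°.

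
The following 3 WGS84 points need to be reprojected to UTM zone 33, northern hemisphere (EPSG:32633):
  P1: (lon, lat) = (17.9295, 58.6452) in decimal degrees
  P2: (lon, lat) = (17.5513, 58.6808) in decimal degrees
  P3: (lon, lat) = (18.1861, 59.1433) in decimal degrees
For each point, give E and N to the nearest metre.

UTM zone 33N: λ₀ = 15°, k₀ = 0.9996.
P1 (58.6452°, 17.9295°) → (670000.763, 6504258.512) m.
P2 (58.6808°, 17.5513°) → (647909.933, 6507323.771) m.
P3 (59.1433°, 18.1861°) → (682243.137, 6560360.297) m.

P1: E 670001 m, N 6504259 m; P2: E 647910 m, N 6507324 m; P3: E 682243 m, N 6560360 m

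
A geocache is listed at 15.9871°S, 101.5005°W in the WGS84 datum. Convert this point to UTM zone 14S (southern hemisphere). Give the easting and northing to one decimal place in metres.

Zone 14 central meridian λ₀ = 6×14 − 183 = -99°; Δλ = -2.5005°.
Transverse Mercator on WGS84 with k₀ = 0.9996 gives E = 232377.858 m, N = 8230882.415 m.

E 232377.9 m, N 8230882.4 m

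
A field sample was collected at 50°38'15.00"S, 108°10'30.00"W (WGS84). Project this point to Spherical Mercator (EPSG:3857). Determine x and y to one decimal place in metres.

Web Mercator is spherical with R = a = 6378137 m.
x = R·λ = 6378137 × -1.888009918 = -12041985.917 m.
y = R·ln tan(π/4 + φ/2) = 6378137 × -1.028109061 = -6557420.441 m.

x -12041985.9 m, y -6557420.4 m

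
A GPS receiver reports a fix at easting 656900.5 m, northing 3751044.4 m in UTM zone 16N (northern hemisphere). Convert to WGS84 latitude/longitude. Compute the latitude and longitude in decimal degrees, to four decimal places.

Zone 16N: λ₀ = -87°, k₀ = 0.9996, false easting 500000 m.
Meridian distance M = (N − FN)/k₀ = 3752545.4 m.
Inverse transverse Mercator on WGS84 gives φ = 33.88810008°, λ = -85.30329966°.

lat 33.8881°, lon -85.3033°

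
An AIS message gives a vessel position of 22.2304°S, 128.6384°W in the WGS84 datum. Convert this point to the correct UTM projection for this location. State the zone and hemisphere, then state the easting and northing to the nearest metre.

Longitude -128.6384° lies in the 6° band [-132°, -126°), giving zone 9; latitude is south of the equator, so 9S.
Zone 9 central meridian λ₀ = 6×9 − 183 = -129°; Δλ = +0.3616°.
Transverse Mercator on WGS84 with k₀ = 0.9996 gives E = 537264.243 m, N = 7541626.145 m.

Zone 9S: E 537264 m, N 7541626 m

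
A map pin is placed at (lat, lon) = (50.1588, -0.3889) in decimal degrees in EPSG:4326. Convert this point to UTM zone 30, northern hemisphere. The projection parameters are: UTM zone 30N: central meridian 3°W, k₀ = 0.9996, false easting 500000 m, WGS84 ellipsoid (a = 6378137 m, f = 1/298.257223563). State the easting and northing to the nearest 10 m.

E 686500 m, N 5559550 m

Zone 30 central meridian λ₀ = 6×30 − 183 = -3°; Δλ = +2.6111°.
Transverse Mercator on WGS84 with k₀ = 0.9996 gives E = 686501.283 m, N = 5559551.065 m.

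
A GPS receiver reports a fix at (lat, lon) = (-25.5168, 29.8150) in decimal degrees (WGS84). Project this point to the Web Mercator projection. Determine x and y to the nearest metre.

Web Mercator is spherical with R = a = 6378137 m.
x = R·λ = 6378137 × 0.520369916 = 3318990.618 m.
y = R·ln tan(π/4 + φ/2) = 6378137 × -0.460848770 = -2939356.594 m.

x 3318991 m, y -2939357 m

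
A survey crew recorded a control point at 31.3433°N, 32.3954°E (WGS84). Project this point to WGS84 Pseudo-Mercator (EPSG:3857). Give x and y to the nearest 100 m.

Web Mercator is spherical with R = a = 6378137 m.
x = R·λ = 6378137 × 0.565406393 = 3606239.432 m.
y = R·ln tan(π/4 + φ/2) = 6378137 × 0.576565524 = 3677413.900 m.

x 3606200 m, y 3677400 m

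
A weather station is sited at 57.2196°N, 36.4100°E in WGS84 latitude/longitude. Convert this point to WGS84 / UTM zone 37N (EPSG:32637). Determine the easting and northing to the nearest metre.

Zone 37 central meridian λ₀ = 6×37 − 183 = 39°; Δλ = -2.5900°.
Transverse Mercator on WGS84 with k₀ = 0.9996 gives E = 343612.926 m, N = 6344803.778 m.

E 343613 m, N 6344804 m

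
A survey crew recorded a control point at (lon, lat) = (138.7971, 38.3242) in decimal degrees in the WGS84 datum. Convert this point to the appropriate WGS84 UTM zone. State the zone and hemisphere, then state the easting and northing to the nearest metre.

Zone 54N: E 307435 m, N 4244083 m

Longitude 138.7971° lies in the 6° band [138°, 144°), giving zone 54; latitude is north of the equator, so 54N.
Zone 54 central meridian λ₀ = 6×54 − 183 = 141°; Δλ = -2.2029°.
Transverse Mercator on WGS84 with k₀ = 0.9996 gives E = 307434.757 m, N = 4244082.877 m.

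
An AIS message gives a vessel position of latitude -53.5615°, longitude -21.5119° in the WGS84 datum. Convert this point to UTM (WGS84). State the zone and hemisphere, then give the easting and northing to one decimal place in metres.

Longitude -21.5119° lies in the 6° band [-24°, -18°), giving zone 27; latitude is south of the equator, so 27S.
Zone 27 central meridian λ₀ = 6×27 − 183 = -21°; Δλ = -0.5119°.
Transverse Mercator on WGS84 with k₀ = 0.9996 gives E = 466093.679 m, N = 4065142.411 m.

Zone 27S: E 466093.7 m, N 4065142.4 m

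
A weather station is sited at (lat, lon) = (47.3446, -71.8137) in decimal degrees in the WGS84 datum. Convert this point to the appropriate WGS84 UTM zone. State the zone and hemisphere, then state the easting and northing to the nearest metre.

Longitude -71.8137° lies in the 6° band [-72°, -66°), giving zone 19; latitude is north of the equator, so 19N.
Zone 19 central meridian λ₀ = 6×19 − 183 = -69°; Δλ = -2.8137°.
Transverse Mercator on WGS84 with k₀ = 0.9996 gives E = 287472.978 m, N = 5247298.753 m.

Zone 19N: E 287473 m, N 5247299 m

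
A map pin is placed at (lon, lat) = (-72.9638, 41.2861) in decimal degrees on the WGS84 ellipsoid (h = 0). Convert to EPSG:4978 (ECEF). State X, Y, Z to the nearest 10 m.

WGS84: a = 6378137 m, e² = 0.006694380; N(φ) = a/√(1−e²sin²φ) = 6387451.830 m.
X = (N+h)·cosφ·cosλ = 1406192.096 m; Y = (N+h)·cosφ·sinλ = -4589075.079 m; Z = (N(1−e²)+h)·sinφ = 4186350.682 m.

X 1406190 m, Y -4589080 m, Z 4186350 m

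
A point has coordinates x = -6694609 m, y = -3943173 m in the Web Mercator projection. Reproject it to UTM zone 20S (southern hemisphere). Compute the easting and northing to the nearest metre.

Web Mercator inverse (R = 6378137 m) → φ = -33.35990237°, λ = -60.13869586°.
UTM 20S forward: E = 766244.713 m, N = 6305155.530 m.

E 766245 m, N 6305156 m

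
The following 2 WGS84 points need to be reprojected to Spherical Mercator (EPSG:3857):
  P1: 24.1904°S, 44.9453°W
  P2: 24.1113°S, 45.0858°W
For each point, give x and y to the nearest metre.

Web Mercator: x = R·λ, y = R·ln tan(π/4+φ/2), R = 6378137 m.
P1 (-24.1904°, -44.9453°) → (-5003287.910, -2776626.401) m.
P2 (-24.1113°, -45.0858°) → (-5018928.298, -2766976.376) m.

P1: x -5003288 m, y -2776626 m; P2: x -5018928 m, y -2766976 m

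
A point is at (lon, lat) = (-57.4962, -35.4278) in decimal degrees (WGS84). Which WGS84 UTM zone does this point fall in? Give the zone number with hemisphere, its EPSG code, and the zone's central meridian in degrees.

UTM zone = ⌊(λ + 180)/6⌋ + 1; -57.4962° ∈ [-60°, -54°) → zone 21.
Hemisphere: S (φ < 0).
Central meridian λ₀ = 6×21 − 183 = -57°.
EPSG code: 32721.

Zone 21S (EPSG:32721), central meridian -57°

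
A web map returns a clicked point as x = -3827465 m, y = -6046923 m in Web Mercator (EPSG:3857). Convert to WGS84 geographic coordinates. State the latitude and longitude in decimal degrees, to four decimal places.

R = 6378137 m. λ = x/R = -34.38270309°.
φ = 2·arctan(exp(y/R)) − 90° = 2·arctan(0.38749) − 90° = -47.63849727°.

lat -47.6385°, lon -34.3827°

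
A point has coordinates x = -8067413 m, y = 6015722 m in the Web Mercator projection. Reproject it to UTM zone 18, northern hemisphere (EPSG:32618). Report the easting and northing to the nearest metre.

Web Mercator inverse (R = 6378137 m) → φ = 47.44929925°, λ = -72.47080401°.
UTM 18N forward: E = 690660.514 m, N = 5258196.095 m.

E 690661 m, N 5258196 m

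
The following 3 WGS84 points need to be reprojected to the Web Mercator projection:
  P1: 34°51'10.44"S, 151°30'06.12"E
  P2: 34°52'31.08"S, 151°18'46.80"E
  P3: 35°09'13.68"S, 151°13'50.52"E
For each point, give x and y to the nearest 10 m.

Web Mercator: x = R·λ, y = R·ln tan(π/4+φ/2), R = 6378137 m.
P1 (-34.8529°, 151.5017°) → (16865092.098, -4143908.766) m.
P2 (-34.8753°, 151.3130°) → (16844086.110, -4146947.798) m.
P3 (-35.1538°, 151.2307°) → (16834924.516, -4184801.642) m.

P1: x 16865090 m, y -4143910 m; P2: x 16844090 m, y -4146950 m; P3: x 16834920 m, y -4184800 m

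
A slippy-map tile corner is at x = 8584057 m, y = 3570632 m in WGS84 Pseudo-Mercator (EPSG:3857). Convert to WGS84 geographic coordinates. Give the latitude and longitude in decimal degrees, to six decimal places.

R = 6378137 m. λ = x/R = 77.11189603°.
φ = 2·arctan(exp(y/R)) − 90° = 2·arctan(1.75036) − 90° = 30.52049796°.

lat 30.520498°, lon 77.111896°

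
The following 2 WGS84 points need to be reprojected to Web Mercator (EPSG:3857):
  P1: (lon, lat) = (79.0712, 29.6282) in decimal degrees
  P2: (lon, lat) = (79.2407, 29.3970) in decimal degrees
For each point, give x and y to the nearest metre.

P1: x 8802166 m, y 3455847 m; P2: x 8821034 m, y 3426273 m

Web Mercator: x = R·λ, y = R·ln tan(π/4+φ/2), R = 6378137 m.
P1 (29.6282°, 79.0712°) → (8802165.720, 3455847.389) m.
P2 (29.3970°, 79.2407°) → (8821034.374, 3426272.931) m.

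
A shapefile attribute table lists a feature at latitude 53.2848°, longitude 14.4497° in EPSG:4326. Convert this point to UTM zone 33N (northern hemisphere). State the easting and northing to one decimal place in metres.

E 463312.8 m, N 5904094.2 m

Zone 33 central meridian λ₀ = 6×33 − 183 = 15°; Δλ = -0.5503°.
Transverse Mercator on WGS84 with k₀ = 0.9996 gives E = 463312.798 m, N = 5904094.174 m.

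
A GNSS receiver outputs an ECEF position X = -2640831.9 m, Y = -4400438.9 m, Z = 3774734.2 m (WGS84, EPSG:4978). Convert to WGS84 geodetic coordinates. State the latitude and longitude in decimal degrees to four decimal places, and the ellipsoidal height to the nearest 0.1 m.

lat 36.5192°, lon -120.9692°, h 146.5 m

λ = atan2(Y, X) = -120.96919954°; p = √(X²+Y²) = 5132042.1 m.
Bowring's method on WGS84 (a = 6378137 m, b = 6356752.314 m) gives φ = 36.51919999°, h = 146.485 m.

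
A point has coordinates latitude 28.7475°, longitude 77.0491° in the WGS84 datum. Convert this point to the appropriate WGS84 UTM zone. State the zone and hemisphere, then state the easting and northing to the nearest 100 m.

Longitude 77.0491° lies in the 6° band [72°, 78°), giving zone 43; latitude is north of the equator, so 43N.
Zone 43 central meridian λ₀ = 6×43 − 183 = 75°; Δλ = +2.0491°.
Transverse Mercator on WGS84 with k₀ = 0.9996 gives E = 700088.393 m, N = 3181732.585 m.

Zone 43N: E 700100 m, N 3181700 m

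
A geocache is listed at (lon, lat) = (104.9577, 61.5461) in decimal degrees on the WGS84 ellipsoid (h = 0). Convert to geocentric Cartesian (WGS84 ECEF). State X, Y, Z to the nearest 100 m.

WGS84: a = 6378137 m, e² = 0.006694380; N(φ) = a/√(1−e²sin²φ) = 6394703.846 m.
X = (N+h)·cosφ·cosλ = -786388.230 m; Y = (N+h)·cosφ·sinλ = 2943531.647 m; Z = (N(1−e²)+h)·sinφ = 5584591.075 m.

X -786400 m, Y 2943500 m, Z 5584600 m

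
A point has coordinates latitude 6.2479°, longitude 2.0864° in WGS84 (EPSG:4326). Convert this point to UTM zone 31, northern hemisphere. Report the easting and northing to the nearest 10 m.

E 398930 m, N 690700 m

Zone 31 central meridian λ₀ = 6×31 − 183 = 3°; Δλ = -0.9136°.
Transverse Mercator on WGS84 with k₀ = 0.9996 gives E = 398934.810 m, N = 690695.795 m.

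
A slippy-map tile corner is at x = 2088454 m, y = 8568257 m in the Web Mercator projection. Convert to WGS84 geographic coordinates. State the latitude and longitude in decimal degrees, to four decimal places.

lat 60.7483°, lon 18.7609°

R = 6378137 m. λ = x/R = 18.76090148°.
φ = 2·arctan(exp(y/R)) − 90° = 2·arctan(3.83197) − 90° = 60.74830102°.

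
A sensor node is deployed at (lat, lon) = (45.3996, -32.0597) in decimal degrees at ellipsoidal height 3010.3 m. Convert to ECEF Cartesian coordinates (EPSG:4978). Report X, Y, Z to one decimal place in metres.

WGS84: a = 6378137 m, e² = 0.006694380; N(φ) = a/√(1−e²sin²φ) = 6388987.935 m.
X = (N+h)·cosφ·cosλ = 3803723.155 m; Y = (N+h)·cosφ·sinλ = -2382344.478 m; Z = (N(1−e²)+h)·sinφ = 4520784.529 m.

X 3803723.2 m, Y -2382344.5 m, Z 4520784.5 m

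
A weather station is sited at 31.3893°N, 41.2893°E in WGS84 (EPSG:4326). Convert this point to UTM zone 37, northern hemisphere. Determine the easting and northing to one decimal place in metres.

E 717684.3 m, N 3475013.3 m

Zone 37 central meridian λ₀ = 6×37 − 183 = 39°; Δλ = +2.2893°.
Transverse Mercator on WGS84 with k₀ = 0.9996 gives E = 717684.252 m, N = 3475013.318 m.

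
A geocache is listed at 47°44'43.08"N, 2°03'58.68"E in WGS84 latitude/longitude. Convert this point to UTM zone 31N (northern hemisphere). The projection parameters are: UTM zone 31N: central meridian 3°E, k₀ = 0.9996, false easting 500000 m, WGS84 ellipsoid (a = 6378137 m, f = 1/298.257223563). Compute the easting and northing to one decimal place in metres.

E 430008.3 m, N 5288414.1 m

Zone 31 central meridian λ₀ = 6×31 − 183 = 3°; Δλ = -0.9337°.
Transverse Mercator on WGS84 with k₀ = 0.9996 gives E = 430008.334 m, N = 5288414.139 m.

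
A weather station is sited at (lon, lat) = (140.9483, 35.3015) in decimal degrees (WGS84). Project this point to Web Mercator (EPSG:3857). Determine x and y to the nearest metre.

x 15690293 m, y 4204930 m

Web Mercator is spherical with R = a = 6378137 m.
x = R·λ = 6378137 × 2.460011910 = 15690292.984 m.
y = R·ln tan(π/4 + φ/2) = 6378137 × 0.659272394 = 4204929.650 m.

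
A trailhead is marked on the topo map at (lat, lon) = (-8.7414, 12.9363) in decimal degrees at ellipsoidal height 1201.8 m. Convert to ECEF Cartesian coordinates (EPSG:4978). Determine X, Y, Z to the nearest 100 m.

WGS84: a = 6378137 m, e² = 0.006694380; N(φ) = a/√(1−e²sin²φ) = 6378630.139 m.
X = (N+h)·cosφ·cosλ = 6145683.819 m; Y = (N+h)·cosφ·sinλ = 1411647.955 m; Z = (N(1−e²)+h)·sinφ = -963085.688 m.

X 6145700 m, Y 1411600 m, Z -963100 m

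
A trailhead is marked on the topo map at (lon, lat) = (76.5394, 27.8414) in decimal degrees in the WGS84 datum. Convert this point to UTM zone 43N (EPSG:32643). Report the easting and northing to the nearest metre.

Zone 43 central meridian λ₀ = 6×43 − 183 = 75°; Δλ = +1.5394°.
Transverse Mercator on WGS84 with k₀ = 0.9996 gives E = 651589.076 m, N = 3080584.846 m.

E 651589 m, N 3080585 m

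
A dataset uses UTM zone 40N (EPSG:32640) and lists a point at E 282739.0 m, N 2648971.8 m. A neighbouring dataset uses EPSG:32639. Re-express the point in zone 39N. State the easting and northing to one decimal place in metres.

E 893534.4 m, N 2652720.6 m

UTM 40N → geographic: φ = 23.93770027°, λ = 54.86529976°.
UTM 39N (λ₀ = 51°) forward: E = 893534.413 m, N = 2652720.626 m.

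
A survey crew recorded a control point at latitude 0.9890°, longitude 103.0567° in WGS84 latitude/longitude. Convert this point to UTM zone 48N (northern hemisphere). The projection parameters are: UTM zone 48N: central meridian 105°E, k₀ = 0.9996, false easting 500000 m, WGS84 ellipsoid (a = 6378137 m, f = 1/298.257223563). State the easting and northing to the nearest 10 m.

E 283750 m, N 109380 m

Zone 48 central meridian λ₀ = 6×48 − 183 = 105°; Δλ = -1.9433°.
Transverse Mercator on WGS84 with k₀ = 0.9996 gives E = 283749.643 m, N = 109377.642 m.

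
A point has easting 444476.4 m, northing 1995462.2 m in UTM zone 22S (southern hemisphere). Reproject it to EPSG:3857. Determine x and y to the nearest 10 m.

Unproject from UTM 22S (λ₀ = -51°) → φ = -72.13319968°, λ = -52.62159989°.
Web Mercator (R = 6378137 m): x = -5857809.704 m, y = -11801340.655 m.

x -5857810 m, y -11801340 m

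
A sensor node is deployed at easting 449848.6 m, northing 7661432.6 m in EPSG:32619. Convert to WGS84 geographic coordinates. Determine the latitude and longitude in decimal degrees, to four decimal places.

Zone 19N: λ₀ = -69°, k₀ = 0.9996, false easting 500000 m.
Meridian distance M = (N − FN)/k₀ = 7664498.4 m.
Inverse transverse Mercator on WGS84 gives φ = 69.05879990°, λ = -70.25740031°.

lat 69.0588°, lon -70.2574°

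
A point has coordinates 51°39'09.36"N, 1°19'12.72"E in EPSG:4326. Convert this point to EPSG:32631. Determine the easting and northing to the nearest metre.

E 383794 m, N 5723737 m

Zone 31 central meridian λ₀ = 6×31 − 183 = 3°; Δλ = -1.6798°.
Transverse Mercator on WGS84 with k₀ = 0.9996 gives E = 383794.108 m, N = 5723736.678 m.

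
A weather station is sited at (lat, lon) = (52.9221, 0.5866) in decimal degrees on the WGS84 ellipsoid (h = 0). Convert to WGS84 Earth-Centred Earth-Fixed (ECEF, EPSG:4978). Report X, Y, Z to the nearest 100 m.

WGS84: a = 6378137 m, e² = 0.006694380; N(φ) = a/√(1−e²sin²φ) = 6391769.356 m.
X = (N+h)·cosφ·cosλ = 3853397.703 m; Y = (N+h)·cosφ·sinλ = 39452.855 m; Z = (N(1−e²)+h)·sinφ = 5065321.578 m.

X 3853400 m, Y 39500 m, Z 5065300 m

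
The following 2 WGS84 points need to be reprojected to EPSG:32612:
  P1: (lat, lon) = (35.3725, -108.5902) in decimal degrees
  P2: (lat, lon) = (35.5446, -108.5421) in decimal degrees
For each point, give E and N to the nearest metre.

P1: E 718919 m, N 3917019 m; P2: E 722814 m, N 3936219 m

UTM zone 12N: λ₀ = -111°, k₀ = 0.9996.
P1 (35.3725°, -108.5902°) → (718918.516, 3917019.153) m.
P2 (35.5446°, -108.5421°) → (722813.619, 3936219.166) m.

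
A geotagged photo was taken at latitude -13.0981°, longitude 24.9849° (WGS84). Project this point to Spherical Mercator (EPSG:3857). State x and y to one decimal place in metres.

Web Mercator is spherical with R = a = 6378137 m.
x = R·λ = 6378137 × 0.436068768 = 2781306.346 m.
y = R·ln tan(π/4 + φ/2) = 6378137 × -0.230622545 = -1470942.188 m.

x 2781306.3 m, y -1470942.2 m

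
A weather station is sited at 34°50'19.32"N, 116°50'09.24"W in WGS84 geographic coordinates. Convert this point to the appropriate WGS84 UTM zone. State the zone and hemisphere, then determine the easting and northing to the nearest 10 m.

Zone 11N: E 515000 m, N 3855170 m

Longitude -116.8359° lies in the 6° band [-120°, -114°), giving zone 11; latitude is north of the equator, so 11N.
Zone 11 central meridian λ₀ = 6×11 − 183 = -117°; Δλ = +0.1641°.
Transverse Mercator on WGS84 with k₀ = 0.9996 gives E = 515003.729 m, N = 3855168.020 m.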